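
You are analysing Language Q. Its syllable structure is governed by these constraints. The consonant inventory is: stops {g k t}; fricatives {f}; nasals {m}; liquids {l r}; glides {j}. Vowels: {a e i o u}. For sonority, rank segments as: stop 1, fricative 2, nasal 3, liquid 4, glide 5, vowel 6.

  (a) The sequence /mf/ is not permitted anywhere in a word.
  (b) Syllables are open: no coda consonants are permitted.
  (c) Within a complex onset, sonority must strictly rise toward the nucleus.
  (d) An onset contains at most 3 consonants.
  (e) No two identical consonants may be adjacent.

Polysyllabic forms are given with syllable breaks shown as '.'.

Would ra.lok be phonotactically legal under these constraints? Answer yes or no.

ra.lok — violates constraint (b): syllable 2 coda /k/ has 1 consonant (> 0) → phonotactically illegal

no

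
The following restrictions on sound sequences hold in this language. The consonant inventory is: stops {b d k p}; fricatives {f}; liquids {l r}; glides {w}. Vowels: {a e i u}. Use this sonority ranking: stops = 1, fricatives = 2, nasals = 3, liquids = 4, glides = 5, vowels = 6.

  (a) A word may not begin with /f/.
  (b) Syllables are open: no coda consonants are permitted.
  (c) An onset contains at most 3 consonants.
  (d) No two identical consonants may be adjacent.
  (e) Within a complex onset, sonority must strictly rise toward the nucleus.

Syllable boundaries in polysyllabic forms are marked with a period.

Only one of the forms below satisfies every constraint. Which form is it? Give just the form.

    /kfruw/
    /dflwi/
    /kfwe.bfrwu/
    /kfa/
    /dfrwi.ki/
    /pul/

/kfruw/ — violates constraint (b): syllable 1 coda /w/ has 1 consonant (> 0) → ill-formed
/dflwi/ — violates constraint (c): syllable 1 onset /dflw/ has 4 consonants (> 3) → ill-formed
/kfwe.bfrwu/ — violates constraint (c): syllable 2 onset /bfrw/ has 4 consonants (> 3) → ill-formed
/kfa/ — σ1 onset /kf/ (1→2 rises), coda /∅/ ok → well-formed
/dfrwi.ki/ — violates constraint (c): syllable 1 onset /dfrw/ has 4 consonants (> 3) → ill-formed
/pul/ — violates constraint (b): syllable 1 coda /l/ has 1 consonant (> 0) → ill-formed

/kfa/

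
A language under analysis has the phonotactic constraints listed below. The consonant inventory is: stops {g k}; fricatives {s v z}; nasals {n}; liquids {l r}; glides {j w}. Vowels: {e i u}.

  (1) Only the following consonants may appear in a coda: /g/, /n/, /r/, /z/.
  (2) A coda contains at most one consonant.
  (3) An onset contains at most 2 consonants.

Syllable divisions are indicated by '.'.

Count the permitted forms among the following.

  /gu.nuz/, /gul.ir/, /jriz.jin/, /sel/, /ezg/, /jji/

/gu.nuz/ — σ1 onset /g/, coda /∅/ ok; σ2 onset /n/, coda /z/ ok → permitted
/gul.ir/ — violates constraint 1: syllable 1 coda contains /l/, which is not a licensed coda consonant → not permitted
/jriz.jin/ — σ1 onset /jr/ (2C), coda /z/ ok; σ2 onset /j/, coda /n/ ok → permitted
/sel/ — violates constraint 1: syllable 1 coda contains /l/, which is not a licensed coda consonant → not permitted
/ezg/ — violates constraint 2: syllable 1 coda /zg/ has 2 consonants (> 1) → not permitted
/jji/ — σ1 onset /jj/ (2C), coda /∅/ ok → permitted
Permitted: /gu.nuz/, /jriz.jin/, /jji/ → 3.

3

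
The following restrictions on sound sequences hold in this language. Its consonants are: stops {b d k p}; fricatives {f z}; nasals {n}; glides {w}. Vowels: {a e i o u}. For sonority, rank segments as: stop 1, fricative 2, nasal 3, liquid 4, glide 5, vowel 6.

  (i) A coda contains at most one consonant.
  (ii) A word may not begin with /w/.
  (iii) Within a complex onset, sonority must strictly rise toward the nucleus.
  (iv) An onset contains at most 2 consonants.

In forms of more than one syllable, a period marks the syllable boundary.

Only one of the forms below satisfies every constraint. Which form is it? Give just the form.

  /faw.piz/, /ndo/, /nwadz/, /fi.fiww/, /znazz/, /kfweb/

/faw.piz/ — σ1 onset /f/, coda /w/ ok; σ2 onset /p/, coda /z/ ok → permitted
/ndo/ — violates constraint (iii): syllable 1 onset /nd/: /n/ (nasal, 3) → /d/ (stop, 1) does not rise → not permitted
/nwadz/ — violates constraint (i): syllable 1 coda /dz/ has 2 consonants (> 1) → not permitted
/fi.fiww/ — violates constraint (i): syllable 2 coda /ww/ has 2 consonants (> 1) → not permitted
/znazz/ — violates constraint (i): syllable 1 coda /zz/ has 2 consonants (> 1) → not permitted
/kfweb/ — violates constraint (iv): syllable 1 onset /kfw/ has 3 consonants (> 2) → not permitted

/faw.piz/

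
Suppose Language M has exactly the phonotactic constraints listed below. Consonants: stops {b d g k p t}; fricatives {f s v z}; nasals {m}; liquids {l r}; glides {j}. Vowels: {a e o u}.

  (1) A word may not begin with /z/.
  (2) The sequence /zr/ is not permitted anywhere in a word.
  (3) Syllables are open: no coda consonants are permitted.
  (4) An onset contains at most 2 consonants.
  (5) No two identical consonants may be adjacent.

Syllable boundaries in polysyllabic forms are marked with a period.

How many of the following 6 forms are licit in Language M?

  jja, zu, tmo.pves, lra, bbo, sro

jja — violates constraint 5: adjacent identical consonants /jj/ → illicit
zu — violates constraint 1: word begins with /z/ → illicit
tmo.pves — violates constraint 3: syllable 2 coda /s/ has 1 consonant (> 0) → illicit
lra — σ1 onset /lr/ (2C), coda /∅/ ok → licit
bbo — violates constraint 5: adjacent identical consonants /bb/ → illicit
sro — σ1 onset /sr/ (2C), coda /∅/ ok → licit
Licit: lra, sro → 2.

2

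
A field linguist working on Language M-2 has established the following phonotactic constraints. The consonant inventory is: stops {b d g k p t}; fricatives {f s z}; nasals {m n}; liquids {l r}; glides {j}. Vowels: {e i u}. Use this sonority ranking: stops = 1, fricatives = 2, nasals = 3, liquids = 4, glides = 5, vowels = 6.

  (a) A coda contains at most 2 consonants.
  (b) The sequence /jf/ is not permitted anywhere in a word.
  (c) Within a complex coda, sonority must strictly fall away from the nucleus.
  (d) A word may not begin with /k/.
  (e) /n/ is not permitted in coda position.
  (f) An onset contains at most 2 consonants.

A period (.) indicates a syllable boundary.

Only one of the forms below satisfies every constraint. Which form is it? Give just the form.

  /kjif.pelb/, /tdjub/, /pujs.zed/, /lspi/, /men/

/pujs.zed/

/kjif.pelb/ — violates constraint (d): word begins with /k/ → ill-formed
/tdjub/ — violates constraint (f): syllable 1 onset /tdj/ has 3 consonants (> 2) → ill-formed
/pujs.zed/ — σ1 onset /p/, coda /js/ (5→2 falls) ok; σ2 onset /z/, coda /d/ ok → well-formed
/lspi/ — violates constraint (f): syllable 1 onset /lsp/ has 3 consonants (> 2) → ill-formed
/men/ — violates constraint (e): syllable 1 coda contains /n/ → ill-formed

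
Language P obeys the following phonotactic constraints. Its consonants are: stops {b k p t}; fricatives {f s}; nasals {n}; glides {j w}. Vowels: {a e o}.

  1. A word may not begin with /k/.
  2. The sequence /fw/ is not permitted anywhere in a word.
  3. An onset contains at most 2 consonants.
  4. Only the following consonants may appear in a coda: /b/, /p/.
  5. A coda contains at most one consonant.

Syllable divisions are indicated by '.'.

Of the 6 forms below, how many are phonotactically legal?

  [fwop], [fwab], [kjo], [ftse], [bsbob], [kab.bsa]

0

[fwop] — violates constraint 2: contains banned sequence /fw/ → phonotactically illegal
[fwab] — violates constraint 2: contains banned sequence /fw/ → phonotactically illegal
[kjo] — violates constraint 1: word begins with /k/ → phonotactically illegal
[ftse] — violates constraint 3: syllable 1 onset /fts/ has 3 consonants (> 2) → phonotactically illegal
[bsbob] — violates constraint 3: syllable 1 onset /bsb/ has 3 consonants (> 2) → phonotactically illegal
[kab.bsa] — violates constraint 1: word begins with /k/ → phonotactically illegal
No form is phonotactically legal → 0.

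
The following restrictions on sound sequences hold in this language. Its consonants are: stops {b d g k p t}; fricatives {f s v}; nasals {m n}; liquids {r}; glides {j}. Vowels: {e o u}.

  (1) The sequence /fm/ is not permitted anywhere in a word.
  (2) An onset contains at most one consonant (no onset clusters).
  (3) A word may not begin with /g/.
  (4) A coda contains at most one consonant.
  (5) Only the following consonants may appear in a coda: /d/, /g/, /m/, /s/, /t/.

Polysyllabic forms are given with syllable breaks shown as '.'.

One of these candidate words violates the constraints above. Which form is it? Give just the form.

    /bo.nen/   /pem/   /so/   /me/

/bo.nen/

/bo.nen/ — violates constraint 5: syllable 2 coda contains /n/, which is not a licensed coda consonant → phonotactically illegal
/pem/ — σ1 onset /p/, coda /m/ ok → phonotactically legal
/so/ — σ1 onset /s/, coda /∅/ ok → phonotactically legal
/me/ — σ1 onset /m/, coda /∅/ ok → phonotactically legal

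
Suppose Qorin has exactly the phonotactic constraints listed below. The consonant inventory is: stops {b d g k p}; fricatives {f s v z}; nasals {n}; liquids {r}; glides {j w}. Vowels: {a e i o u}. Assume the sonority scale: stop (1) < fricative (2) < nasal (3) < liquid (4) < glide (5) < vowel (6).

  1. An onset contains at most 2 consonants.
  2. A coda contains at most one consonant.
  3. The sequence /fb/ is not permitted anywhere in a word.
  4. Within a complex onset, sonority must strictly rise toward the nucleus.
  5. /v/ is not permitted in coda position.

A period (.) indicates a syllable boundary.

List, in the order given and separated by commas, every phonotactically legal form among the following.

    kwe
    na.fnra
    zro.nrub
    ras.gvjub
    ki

kwe, zro.nrub, ki

kwe — σ1 onset /kw/ (1→5 rises), coda /∅/ ok → phonotactically legal
na.fnra — violates constraint 1: syllable 2 onset /fnr/ has 3 consonants (> 2) → phonotactically illegal
zro.nrub — σ1 onset /zr/ (2→4 rises), coda /∅/ ok; σ2 onset /nr/ (3→4 rises), coda /b/ ok → phonotactically legal
ras.gvjub — violates constraint 1: syllable 2 onset /gvj/ has 3 consonants (> 2) → phonotactically illegal
ki — σ1 onset /k/, coda /∅/ ok → phonotactically legal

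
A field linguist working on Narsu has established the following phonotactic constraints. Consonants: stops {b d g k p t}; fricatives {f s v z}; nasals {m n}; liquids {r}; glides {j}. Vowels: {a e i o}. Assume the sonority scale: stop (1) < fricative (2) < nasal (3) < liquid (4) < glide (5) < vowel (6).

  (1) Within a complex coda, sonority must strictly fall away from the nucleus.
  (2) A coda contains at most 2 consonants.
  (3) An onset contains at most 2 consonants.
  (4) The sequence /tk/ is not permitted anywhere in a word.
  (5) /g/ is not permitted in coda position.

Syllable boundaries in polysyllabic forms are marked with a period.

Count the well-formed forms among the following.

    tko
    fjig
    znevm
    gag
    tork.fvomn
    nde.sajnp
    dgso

tko — violates constraint 4: contains banned sequence /tk/ → ill-formed
fjig — violates constraint 5: syllable 1 coda contains /g/ → ill-formed
znevm — violates constraint 1: syllable 1 coda /vm/: /v/ (fricative, 2) → /m/ (nasal, 3) does not fall → ill-formed
gag — violates constraint 5: syllable 1 coda contains /g/ → ill-formed
tork.fvomn — violates constraint 1: syllable 2 coda /mn/: /m/ (nasal, 3) → /n/ (nasal, 3) does not fall → ill-formed
nde.sajnp — violates constraint 2: syllable 2 coda /jnp/ has 3 consonants (> 2) → ill-formed
dgso — violates constraint 3: syllable 1 onset /dgs/ has 3 consonants (> 2) → ill-formed
No form is well-formed → 0.

0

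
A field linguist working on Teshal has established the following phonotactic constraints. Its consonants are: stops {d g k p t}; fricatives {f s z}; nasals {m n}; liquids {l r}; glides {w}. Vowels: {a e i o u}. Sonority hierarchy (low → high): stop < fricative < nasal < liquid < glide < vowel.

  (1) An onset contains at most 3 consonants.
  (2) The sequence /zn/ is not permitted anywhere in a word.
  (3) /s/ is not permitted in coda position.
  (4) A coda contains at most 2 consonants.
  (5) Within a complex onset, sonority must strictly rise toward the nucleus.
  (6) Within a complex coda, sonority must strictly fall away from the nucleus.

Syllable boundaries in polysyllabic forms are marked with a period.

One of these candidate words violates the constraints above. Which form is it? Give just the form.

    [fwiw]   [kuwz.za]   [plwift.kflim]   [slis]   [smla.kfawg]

[slis]

[fwiw] — σ1 onset /fw/ (2→5 rises), coda /w/ ok → licit
[kuwz.za] — σ1 onset /k/, coda /wz/ (5→2 falls) ok; σ2 onset /z/, coda /∅/ ok → licit
[plwift.kflim] — σ1 onset /plw/ (1→4→5 rises), coda /ft/ (2→1 falls) ok; σ2 onset /kfl/ (1→2→4 rises), coda /m/ ok → licit
[slis] — violates constraint 3: syllable 1 coda contains /s/ → illicit
[smla.kfawg] — σ1 onset /sml/ (2→3→4 rises), coda /∅/ ok; σ2 onset /kf/ (1→2 rises), coda /wg/ (5→1 falls) ok → licit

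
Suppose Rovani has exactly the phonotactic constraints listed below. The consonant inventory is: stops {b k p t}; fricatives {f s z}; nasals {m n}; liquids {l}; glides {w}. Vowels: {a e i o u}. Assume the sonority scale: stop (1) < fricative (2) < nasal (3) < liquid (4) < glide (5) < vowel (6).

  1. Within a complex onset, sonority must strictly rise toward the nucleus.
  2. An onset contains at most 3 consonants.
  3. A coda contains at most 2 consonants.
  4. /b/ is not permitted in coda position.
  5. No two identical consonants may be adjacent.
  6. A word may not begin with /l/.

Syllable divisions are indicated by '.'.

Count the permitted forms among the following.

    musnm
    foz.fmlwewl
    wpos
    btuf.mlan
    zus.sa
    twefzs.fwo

musnm — violates constraint 3: syllable 1 coda /snm/ has 3 consonants (> 2) → not permitted
foz.fmlwewl — violates constraint 2: syllable 2 onset /fmlw/ has 4 consonants (> 3) → not permitted
wpos — violates constraint 1: syllable 1 onset /wp/: /w/ (glide, 5) → /p/ (stop, 1) does not rise → not permitted
btuf.mlan — violates constraint 1: syllable 1 onset /bt/: /b/ (stop, 1) → /t/ (stop, 1) does not rise → not permitted
zus.sa — violates constraint 5: adjacent identical consonants /ss/ → not permitted
twefzs.fwo — violates constraint 3: syllable 1 coda /fzs/ has 3 consonants (> 2) → not permitted
No form is permitted → 0.

0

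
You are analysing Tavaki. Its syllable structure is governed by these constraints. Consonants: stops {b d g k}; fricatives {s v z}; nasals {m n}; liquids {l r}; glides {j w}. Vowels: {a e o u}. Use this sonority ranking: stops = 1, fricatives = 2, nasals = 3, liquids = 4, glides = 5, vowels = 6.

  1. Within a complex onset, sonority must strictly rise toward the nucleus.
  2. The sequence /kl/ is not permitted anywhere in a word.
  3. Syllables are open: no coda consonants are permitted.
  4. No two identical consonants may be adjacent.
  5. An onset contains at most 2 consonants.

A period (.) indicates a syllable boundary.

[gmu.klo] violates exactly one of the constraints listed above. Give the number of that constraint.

[gmu.klo]: contains banned sequence /kl/.
This is a violation of constraint 2: "The sequence /kl/ is not permitted anywhere in a word."
The remaining constraints (1, 3, 4, 5) are satisfied.

2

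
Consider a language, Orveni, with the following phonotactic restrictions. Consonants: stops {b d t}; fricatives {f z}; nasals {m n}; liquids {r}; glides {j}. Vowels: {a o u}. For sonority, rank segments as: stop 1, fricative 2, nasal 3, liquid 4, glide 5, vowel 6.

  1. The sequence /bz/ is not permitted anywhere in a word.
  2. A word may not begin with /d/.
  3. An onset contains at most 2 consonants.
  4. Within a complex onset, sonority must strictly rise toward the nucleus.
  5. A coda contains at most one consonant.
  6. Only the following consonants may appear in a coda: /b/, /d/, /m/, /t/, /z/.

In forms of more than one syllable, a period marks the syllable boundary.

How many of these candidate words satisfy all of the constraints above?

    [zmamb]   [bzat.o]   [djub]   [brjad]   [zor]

0

[zmamb] — violates constraint 5: syllable 1 coda /mb/ has 2 consonants (> 1) → ill-formed
[bzat.o] — violates constraint 1: contains banned sequence /bz/ → ill-formed
[djub] — violates constraint 2: word begins with /d/ → ill-formed
[brjad] — violates constraint 3: syllable 1 onset /brj/ has 3 consonants (> 2) → ill-formed
[zor] — violates constraint 6: syllable 1 coda contains /r/, which is not a licensed coda consonant → ill-formed
No form is well-formed → 0.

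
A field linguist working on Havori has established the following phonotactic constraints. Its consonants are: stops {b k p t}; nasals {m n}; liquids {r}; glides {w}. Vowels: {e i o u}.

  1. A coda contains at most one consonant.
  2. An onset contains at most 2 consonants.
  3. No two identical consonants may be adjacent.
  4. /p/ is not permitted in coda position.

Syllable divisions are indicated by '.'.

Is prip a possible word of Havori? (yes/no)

no

prip — violates constraint 4: syllable 1 coda contains /p/ → not permitted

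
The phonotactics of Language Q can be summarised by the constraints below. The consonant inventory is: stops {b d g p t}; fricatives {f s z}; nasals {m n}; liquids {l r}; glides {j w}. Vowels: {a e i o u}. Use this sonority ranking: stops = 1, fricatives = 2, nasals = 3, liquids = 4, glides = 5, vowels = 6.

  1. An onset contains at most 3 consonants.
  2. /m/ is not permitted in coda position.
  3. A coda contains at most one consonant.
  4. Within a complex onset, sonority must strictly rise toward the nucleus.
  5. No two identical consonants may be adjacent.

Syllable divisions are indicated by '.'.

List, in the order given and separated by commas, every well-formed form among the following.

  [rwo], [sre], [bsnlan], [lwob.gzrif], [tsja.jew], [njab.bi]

[rwo] — σ1 onset /rw/ (4→5 rises), coda /∅/ ok → well-formed
[sre] — σ1 onset /sr/ (2→4 rises), coda /∅/ ok → well-formed
[bsnlan] — violates constraint 1: syllable 1 onset /bsnl/ has 4 consonants (> 3) → ill-formed
[lwob.gzrif] — σ1 onset /lw/ (4→5 rises), coda /b/ ok; σ2 onset /gzr/ (1→2→4 rises), coda /f/ ok → well-formed
[tsja.jew] — σ1 onset /tsj/ (1→2→5 rises), coda /∅/ ok; σ2 onset /j/, coda /w/ ok → well-formed
[njab.bi] — violates constraint 5: adjacent identical consonants /bb/ → ill-formed

[rwo], [sre], [lwob.gzrif], [tsja.jew]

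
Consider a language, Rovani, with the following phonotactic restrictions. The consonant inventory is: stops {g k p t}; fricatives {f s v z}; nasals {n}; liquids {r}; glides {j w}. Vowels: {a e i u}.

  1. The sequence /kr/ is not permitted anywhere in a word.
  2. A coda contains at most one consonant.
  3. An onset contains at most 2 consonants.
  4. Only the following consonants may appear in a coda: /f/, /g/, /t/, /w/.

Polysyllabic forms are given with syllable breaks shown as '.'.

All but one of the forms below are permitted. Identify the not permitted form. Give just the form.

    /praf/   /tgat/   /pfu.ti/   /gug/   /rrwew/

/rrwew/

/praf/ — σ1 onset /pr/ (2C), coda /f/ ok → permitted
/tgat/ — σ1 onset /tg/ (2C), coda /t/ ok → permitted
/pfu.ti/ — σ1 onset /pf/ (2C), coda /∅/ ok; σ2 onset /t/, coda /∅/ ok → permitted
/gug/ — σ1 onset /g/, coda /g/ ok → permitted
/rrwew/ — violates constraint 3: syllable 1 onset /rrw/ has 3 consonants (> 2) → not permitted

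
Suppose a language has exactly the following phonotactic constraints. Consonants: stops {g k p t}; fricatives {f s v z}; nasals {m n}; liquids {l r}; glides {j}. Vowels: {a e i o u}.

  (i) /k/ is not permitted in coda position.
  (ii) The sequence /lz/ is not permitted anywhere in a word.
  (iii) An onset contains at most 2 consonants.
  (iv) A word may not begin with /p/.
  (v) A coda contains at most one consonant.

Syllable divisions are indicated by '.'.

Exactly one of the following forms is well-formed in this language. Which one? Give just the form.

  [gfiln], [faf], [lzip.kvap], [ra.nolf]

[gfiln] — violates constraint (v): syllable 1 coda /ln/ has 2 consonants (> 1) → ill-formed
[faf] — σ1 onset /f/, coda /f/ ok → well-formed
[lzip.kvap] — violates constraint (ii): contains banned sequence /lz/ → ill-formed
[ra.nolf] — violates constraint (v): syllable 2 coda /lf/ has 2 consonants (> 1) → ill-formed

[faf]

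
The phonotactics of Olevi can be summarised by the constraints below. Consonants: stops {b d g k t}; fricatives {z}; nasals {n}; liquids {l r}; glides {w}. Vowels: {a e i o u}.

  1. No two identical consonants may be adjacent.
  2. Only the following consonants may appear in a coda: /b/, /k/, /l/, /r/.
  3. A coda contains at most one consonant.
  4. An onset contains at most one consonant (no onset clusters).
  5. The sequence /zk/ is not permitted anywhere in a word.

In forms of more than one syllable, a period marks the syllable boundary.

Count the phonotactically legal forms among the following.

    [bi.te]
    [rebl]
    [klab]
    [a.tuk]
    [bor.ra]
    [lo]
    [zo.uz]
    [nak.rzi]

[bi.te] — σ1 onset /b/, coda /∅/ ok; σ2 onset /t/, coda /∅/ ok → phonotactically legal
[rebl] — violates constraint 3: syllable 1 coda /bl/ has 2 consonants (> 1) → phonotactically illegal
[klab] — violates constraint 4: syllable 1 onset /kl/ has 2 consonants (> 1) → phonotactically illegal
[a.tuk] — σ1 onset /∅/, coda /∅/ ok; σ2 onset /t/, coda /k/ ok → phonotactically legal
[bor.ra] — violates constraint 1: adjacent identical consonants /rr/ → phonotactically illegal
[lo] — σ1 onset /l/, coda /∅/ ok → phonotactically legal
[zo.uz] — violates constraint 2: syllable 2 coda contains /z/, which is not a licensed coda consonant → phonotactically illegal
[nak.rzi] — violates constraint 4: syllable 2 onset /rz/ has 2 consonants (> 1) → phonotactically illegal
Phonotactically legal: [bi.te], [a.tuk], [lo] → 3.

3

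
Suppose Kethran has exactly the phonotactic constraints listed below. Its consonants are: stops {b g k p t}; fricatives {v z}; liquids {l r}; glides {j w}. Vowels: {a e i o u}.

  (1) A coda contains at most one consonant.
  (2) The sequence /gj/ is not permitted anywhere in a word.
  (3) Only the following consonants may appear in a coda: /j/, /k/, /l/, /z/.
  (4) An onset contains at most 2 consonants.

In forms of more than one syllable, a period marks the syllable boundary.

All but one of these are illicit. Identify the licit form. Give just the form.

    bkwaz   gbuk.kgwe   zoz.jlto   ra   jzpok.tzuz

bkwaz — violates constraint 4: syllable 1 onset /bkw/ has 3 consonants (> 2) → illicit
gbuk.kgwe — violates constraint 4: syllable 2 onset /kgw/ has 3 consonants (> 2) → illicit
zoz.jlto — violates constraint 4: syllable 2 onset /jlt/ has 3 consonants (> 2) → illicit
ra — σ1 onset /r/, coda /∅/ ok → licit
jzpok.tzuz — violates constraint 4: syllable 1 onset /jzp/ has 3 consonants (> 2) → illicit

ra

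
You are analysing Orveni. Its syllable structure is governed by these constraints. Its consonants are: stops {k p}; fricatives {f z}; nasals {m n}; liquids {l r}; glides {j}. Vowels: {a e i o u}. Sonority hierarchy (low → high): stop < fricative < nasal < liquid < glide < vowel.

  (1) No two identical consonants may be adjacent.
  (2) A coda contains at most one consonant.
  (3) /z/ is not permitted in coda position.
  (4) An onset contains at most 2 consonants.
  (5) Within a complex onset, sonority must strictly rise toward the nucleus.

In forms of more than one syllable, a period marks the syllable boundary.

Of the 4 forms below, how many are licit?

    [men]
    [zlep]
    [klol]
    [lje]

4

[men] — σ1 onset /m/, coda /n/ ok → licit
[zlep] — σ1 onset /zl/ (2→4 rises), coda /p/ ok → licit
[klol] — σ1 onset /kl/ (1→4 rises), coda /l/ ok → licit
[lje] — σ1 onset /lj/ (4→5 rises), coda /∅/ ok → licit
Licit: [men], [zlep], [klol], [lje] → 4.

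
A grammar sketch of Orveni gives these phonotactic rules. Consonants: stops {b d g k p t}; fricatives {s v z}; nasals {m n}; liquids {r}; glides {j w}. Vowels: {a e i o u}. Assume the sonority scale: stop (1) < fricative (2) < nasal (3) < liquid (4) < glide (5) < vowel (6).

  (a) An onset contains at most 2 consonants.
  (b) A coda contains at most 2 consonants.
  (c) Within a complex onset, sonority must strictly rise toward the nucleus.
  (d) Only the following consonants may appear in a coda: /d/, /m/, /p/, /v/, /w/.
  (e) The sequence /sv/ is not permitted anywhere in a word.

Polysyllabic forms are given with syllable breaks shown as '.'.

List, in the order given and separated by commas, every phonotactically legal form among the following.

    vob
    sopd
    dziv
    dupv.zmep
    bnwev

vob — violates constraint (d): syllable 1 coda contains /b/, which is not a licensed coda consonant → phonotactically illegal
sopd — σ1 onset /s/, coda /pd/ (2C) ok → phonotactically legal
dziv — σ1 onset /dz/ (1→2 rises), coda /v/ ok → phonotactically legal
dupv.zmep — σ1 onset /d/, coda /pv/ (2C) ok; σ2 onset /zm/ (2→3 rises), coda /p/ ok → phonotactically legal
bnwev — violates constraint (a): syllable 1 onset /bnw/ has 3 consonants (> 2) → phonotactically illegal

sopd, dziv, dupv.zmep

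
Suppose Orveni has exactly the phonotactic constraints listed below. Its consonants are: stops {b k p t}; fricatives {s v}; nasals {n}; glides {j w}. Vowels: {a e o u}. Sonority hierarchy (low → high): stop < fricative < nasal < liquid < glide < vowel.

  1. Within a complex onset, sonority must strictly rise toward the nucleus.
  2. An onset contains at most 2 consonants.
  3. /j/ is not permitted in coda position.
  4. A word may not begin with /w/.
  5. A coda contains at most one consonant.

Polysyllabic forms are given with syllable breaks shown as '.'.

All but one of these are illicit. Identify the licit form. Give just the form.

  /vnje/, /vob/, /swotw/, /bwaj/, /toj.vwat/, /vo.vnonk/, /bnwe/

/vob/

/vnje/ — violates constraint 2: syllable 1 onset /vnj/ has 3 consonants (> 2) → illicit
/vob/ — σ1 onset /v/, coda /b/ ok → licit
/swotw/ — violates constraint 5: syllable 1 coda /tw/ has 2 consonants (> 1) → illicit
/bwaj/ — violates constraint 3: syllable 1 coda contains /j/ → illicit
/toj.vwat/ — violates constraint 3: syllable 1 coda contains /j/ → illicit
/vo.vnonk/ — violates constraint 5: syllable 2 coda /nk/ has 2 consonants (> 1) → illicit
/bnwe/ — violates constraint 2: syllable 1 onset /bnw/ has 3 consonants (> 2) → illicit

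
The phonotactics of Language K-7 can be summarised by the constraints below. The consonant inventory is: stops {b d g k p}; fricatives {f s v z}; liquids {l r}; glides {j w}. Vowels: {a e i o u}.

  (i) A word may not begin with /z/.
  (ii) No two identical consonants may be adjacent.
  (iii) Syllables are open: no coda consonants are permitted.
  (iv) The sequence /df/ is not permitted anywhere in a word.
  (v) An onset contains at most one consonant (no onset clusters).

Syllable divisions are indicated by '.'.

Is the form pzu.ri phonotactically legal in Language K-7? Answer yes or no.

no

pzu.ri — violates constraint (v): syllable 1 onset /pz/ has 2 consonants (> 1) → phonotactically illegal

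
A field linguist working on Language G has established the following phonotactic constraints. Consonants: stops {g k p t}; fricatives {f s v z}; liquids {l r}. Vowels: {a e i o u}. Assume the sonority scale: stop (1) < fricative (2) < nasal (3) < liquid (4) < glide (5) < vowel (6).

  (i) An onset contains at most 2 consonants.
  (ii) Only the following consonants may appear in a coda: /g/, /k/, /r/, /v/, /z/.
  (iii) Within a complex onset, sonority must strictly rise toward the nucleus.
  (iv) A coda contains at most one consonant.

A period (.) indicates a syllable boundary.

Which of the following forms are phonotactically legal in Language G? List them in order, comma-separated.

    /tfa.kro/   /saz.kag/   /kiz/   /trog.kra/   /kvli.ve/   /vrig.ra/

/tfa.kro/ — σ1 onset /tf/ (1→2 rises), coda /∅/ ok; σ2 onset /kr/ (1→4 rises), coda /∅/ ok → phonotactically legal
/saz.kag/ — σ1 onset /s/, coda /z/ ok; σ2 onset /k/, coda /g/ ok → phonotactically legal
/kiz/ — σ1 onset /k/, coda /z/ ok → phonotactically legal
/trog.kra/ — σ1 onset /tr/ (1→4 rises), coda /g/ ok; σ2 onset /kr/ (1→4 rises), coda /∅/ ok → phonotactically legal
/kvli.ve/ — violates constraint (i): syllable 1 onset /kvl/ has 3 consonants (> 2) → phonotactically illegal
/vrig.ra/ — σ1 onset /vr/ (2→4 rises), coda /g/ ok; σ2 onset /r/, coda /∅/ ok → phonotactically legal

/tfa.kro/, /saz.kag/, /kiz/, /trog.kra/, /vrig.ra/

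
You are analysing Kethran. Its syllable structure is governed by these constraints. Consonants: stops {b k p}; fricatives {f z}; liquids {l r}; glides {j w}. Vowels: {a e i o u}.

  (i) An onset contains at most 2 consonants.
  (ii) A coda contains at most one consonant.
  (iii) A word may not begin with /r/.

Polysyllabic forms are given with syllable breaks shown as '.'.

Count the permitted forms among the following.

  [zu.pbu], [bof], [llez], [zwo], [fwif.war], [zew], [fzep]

[zu.pbu] — σ1 onset /z/, coda /∅/ ok; σ2 onset /pb/ (2C), coda /∅/ ok → permitted
[bof] — σ1 onset /b/, coda /f/ ok → permitted
[llez] — σ1 onset /ll/ (2C), coda /z/ ok → permitted
[zwo] — σ1 onset /zw/ (2C), coda /∅/ ok → permitted
[fwif.war] — σ1 onset /fw/ (2C), coda /f/ ok; σ2 onset /w/, coda /r/ ok → permitted
[zew] — σ1 onset /z/, coda /w/ ok → permitted
[fzep] — σ1 onset /fz/ (2C), coda /p/ ok → permitted
Permitted: [zu.pbu], [bof], [llez], [zwo], [fwif.war], [zew], [fzep] → 7.

7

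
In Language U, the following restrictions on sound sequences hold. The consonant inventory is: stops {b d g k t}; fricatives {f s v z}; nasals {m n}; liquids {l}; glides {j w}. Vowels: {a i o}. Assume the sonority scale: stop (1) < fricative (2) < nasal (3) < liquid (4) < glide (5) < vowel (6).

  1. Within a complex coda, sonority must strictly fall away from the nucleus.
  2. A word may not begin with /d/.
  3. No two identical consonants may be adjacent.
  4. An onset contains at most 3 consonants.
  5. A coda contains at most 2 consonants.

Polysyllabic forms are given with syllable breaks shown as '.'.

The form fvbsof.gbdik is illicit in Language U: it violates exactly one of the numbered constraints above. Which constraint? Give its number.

fvbsof.gbdik: syllable 1 onset /fvbs/ has 4 consonants (> 3).
This is a violation of constraint 4: "An onset contains at most 3 consonants."
The remaining constraints (1, 2, 3, 5) are satisfied.

4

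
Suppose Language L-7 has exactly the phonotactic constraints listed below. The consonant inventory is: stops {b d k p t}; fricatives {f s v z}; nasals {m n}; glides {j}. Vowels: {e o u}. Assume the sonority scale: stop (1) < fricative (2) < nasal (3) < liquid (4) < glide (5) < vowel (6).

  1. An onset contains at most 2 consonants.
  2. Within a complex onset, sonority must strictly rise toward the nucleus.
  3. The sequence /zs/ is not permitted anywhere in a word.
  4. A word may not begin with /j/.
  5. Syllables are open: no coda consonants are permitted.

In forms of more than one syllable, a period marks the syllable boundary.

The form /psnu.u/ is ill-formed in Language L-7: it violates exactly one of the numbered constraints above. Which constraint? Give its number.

1

/psnu.u/: syllable 1 onset /psn/ has 3 consonants (> 2).
This is a violation of constraint 1: "An onset contains at most 2 consonants."
The remaining constraints (2, 3, 4, 5) are satisfied.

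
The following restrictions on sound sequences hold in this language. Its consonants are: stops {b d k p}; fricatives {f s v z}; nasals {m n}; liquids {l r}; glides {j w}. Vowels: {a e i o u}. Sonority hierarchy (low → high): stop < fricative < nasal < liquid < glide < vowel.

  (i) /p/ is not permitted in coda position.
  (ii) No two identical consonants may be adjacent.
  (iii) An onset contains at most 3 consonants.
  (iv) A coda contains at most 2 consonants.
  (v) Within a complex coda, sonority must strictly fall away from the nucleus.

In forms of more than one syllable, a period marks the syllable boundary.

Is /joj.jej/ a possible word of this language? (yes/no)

no

/joj.jej/ — violates constraint (ii): adjacent identical consonants /jj/ → phonotactically illegal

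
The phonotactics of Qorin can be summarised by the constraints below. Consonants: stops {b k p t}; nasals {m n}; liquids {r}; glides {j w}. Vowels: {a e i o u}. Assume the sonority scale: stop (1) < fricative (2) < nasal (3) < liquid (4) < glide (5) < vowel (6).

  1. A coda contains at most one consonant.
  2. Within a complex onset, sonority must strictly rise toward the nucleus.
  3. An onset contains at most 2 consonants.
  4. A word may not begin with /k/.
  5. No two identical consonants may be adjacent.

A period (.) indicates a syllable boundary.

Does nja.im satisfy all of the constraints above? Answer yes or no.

yes

nja.im — σ1 onset /nj/ (3→5 rises), coda /∅/ ok; σ2 onset /∅/, coda /m/ ok → permitted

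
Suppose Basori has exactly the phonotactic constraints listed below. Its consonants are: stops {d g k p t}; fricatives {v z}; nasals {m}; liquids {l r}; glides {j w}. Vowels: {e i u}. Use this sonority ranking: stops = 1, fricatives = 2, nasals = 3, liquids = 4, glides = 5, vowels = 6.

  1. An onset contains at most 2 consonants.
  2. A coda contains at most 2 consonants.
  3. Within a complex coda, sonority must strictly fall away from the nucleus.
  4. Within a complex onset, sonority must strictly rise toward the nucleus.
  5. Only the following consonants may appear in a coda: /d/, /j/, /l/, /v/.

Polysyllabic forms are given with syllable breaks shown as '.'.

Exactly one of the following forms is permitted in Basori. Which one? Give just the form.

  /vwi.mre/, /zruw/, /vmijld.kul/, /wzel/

/vwi.mre/

/vwi.mre/ — σ1 onset /vw/ (2→5 rises), coda /∅/ ok; σ2 onset /mr/ (3→4 rises), coda /∅/ ok → permitted
/zruw/ — violates constraint 5: syllable 1 coda contains /w/, which is not a licensed coda consonant → not permitted
/vmijld.kul/ — violates constraint 2: syllable 1 coda /jld/ has 3 consonants (> 2) → not permitted
/wzel/ — violates constraint 4: syllable 1 onset /wz/: /w/ (glide, 5) → /z/ (fricative, 2) does not rise → not permitted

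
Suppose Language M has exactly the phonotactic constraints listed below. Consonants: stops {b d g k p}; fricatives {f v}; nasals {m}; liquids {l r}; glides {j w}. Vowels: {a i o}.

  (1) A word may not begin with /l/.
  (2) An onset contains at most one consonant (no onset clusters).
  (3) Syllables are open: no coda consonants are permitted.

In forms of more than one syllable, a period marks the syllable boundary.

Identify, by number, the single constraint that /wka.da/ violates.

2

/wka.da/: syllable 1 onset /wk/ has 2 consonants (> 1).
This is a violation of constraint 2: "An onset contains at most one consonant (no onset clusters)."
The remaining constraints (1, 3) are satisfied.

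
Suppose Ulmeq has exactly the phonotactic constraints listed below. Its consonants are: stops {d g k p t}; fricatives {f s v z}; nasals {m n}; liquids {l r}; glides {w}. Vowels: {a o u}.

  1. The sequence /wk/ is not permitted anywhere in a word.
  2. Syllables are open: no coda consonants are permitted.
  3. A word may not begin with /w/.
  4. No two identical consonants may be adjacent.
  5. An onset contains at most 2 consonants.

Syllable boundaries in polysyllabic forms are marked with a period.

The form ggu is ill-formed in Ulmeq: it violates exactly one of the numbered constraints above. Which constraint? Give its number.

4

ggu: adjacent identical consonants /gg/.
This is a violation of constraint 4: "No two identical consonants may be adjacent."
The remaining constraints (1, 2, 3, 5) are satisfied.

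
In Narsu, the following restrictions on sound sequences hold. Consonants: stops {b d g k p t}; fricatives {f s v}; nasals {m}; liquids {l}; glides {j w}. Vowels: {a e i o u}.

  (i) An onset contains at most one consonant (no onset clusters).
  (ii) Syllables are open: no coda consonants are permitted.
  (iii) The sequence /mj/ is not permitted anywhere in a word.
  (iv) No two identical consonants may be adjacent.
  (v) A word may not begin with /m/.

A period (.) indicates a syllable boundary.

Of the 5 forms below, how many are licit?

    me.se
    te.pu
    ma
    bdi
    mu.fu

1

me.se — violates constraint (v): word begins with /m/ → illicit
te.pu — σ1 onset /t/, coda /∅/ ok; σ2 onset /p/, coda /∅/ ok → licit
ma — violates constraint (v): word begins with /m/ → illicit
bdi — violates constraint (i): syllable 1 onset /bd/ has 2 consonants (> 1) → illicit
mu.fu — violates constraint (v): word begins with /m/ → illicit
Licit: te.pu → 1.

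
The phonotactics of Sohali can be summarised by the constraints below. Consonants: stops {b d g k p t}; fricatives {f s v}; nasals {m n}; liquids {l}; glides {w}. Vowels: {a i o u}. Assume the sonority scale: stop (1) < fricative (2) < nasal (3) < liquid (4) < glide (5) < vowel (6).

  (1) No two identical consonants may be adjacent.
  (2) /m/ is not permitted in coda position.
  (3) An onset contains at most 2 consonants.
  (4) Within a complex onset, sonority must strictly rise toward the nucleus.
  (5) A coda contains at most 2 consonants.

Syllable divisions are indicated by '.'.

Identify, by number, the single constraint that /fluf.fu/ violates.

1

/fluf.fu/: adjacent identical consonants /ff/.
This is a violation of constraint 1: "No two identical consonants may be adjacent."
The remaining constraints (2, 3, 4, 5) are satisfied.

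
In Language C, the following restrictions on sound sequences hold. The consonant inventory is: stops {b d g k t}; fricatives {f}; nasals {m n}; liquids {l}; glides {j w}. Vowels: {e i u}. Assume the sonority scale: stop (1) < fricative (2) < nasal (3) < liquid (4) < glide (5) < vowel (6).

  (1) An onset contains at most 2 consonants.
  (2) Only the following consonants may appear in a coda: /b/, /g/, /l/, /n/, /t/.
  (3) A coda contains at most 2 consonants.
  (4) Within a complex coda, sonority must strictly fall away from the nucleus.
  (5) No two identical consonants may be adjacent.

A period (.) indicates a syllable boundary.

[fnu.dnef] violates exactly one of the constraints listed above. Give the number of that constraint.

[fnu.dnef]: syllable 2 coda contains /f/, which is not a licensed coda consonant.
This is a violation of constraint 2: "Only the following consonants may appear in a coda: /b/, /g/, /l/, /n/, /t/."
The remaining constraints (1, 3, 4, 5) are satisfied.

2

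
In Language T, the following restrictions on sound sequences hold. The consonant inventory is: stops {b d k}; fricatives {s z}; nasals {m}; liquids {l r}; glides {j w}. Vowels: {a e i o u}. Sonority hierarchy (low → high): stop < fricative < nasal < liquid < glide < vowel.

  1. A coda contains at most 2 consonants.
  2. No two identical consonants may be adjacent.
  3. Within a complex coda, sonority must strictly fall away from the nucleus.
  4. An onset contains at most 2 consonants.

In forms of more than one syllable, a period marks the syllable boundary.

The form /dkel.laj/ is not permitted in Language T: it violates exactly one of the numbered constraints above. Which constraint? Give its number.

/dkel.laj/: adjacent identical consonants /ll/.
This is a violation of constraint 2: "No two identical consonants may be adjacent."
The remaining constraints (1, 3, 4) are satisfied.

2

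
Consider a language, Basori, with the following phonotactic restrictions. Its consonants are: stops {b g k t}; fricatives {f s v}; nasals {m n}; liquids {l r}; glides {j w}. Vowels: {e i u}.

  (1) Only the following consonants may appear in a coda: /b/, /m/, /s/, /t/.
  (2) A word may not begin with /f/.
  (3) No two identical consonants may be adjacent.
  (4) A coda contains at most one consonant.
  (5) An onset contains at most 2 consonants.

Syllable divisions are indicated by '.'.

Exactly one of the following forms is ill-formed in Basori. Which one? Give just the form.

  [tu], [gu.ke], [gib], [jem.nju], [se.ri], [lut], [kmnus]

[tu] — σ1 onset /t/, coda /∅/ ok → well-formed
[gu.ke] — σ1 onset /g/, coda /∅/ ok; σ2 onset /k/, coda /∅/ ok → well-formed
[gib] — σ1 onset /g/, coda /b/ ok → well-formed
[jem.nju] — σ1 onset /j/, coda /m/ ok; σ2 onset /nj/ (2C), coda /∅/ ok → well-formed
[se.ri] — σ1 onset /s/, coda /∅/ ok; σ2 onset /r/, coda /∅/ ok → well-formed
[lut] — σ1 onset /l/, coda /t/ ok → well-formed
[kmnus] — violates constraint 5: syllable 1 onset /kmn/ has 3 consonants (> 2) → ill-formed

[kmnus]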